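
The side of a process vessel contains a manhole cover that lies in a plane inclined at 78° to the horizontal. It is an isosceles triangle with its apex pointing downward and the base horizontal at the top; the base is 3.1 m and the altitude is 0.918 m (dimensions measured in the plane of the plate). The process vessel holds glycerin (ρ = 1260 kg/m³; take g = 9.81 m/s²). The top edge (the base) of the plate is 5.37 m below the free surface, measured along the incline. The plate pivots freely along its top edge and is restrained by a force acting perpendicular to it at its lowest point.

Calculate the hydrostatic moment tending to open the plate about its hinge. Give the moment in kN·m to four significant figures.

γ = ρg = 1260 × 9.81 / 1000 = 12.3606 kN/m³.
Let θ = 78° be the plate's angle to the horizontal; measure y along the incline from where the plane meets the free surface. Vertical depth h = y·sinθ with sinθ = 0.978148.
With the apex down, the centroid sits h/3 = 0.918/3 = 0.306 m below the base (the top edge), so y_c = 5.37 + 0.306 = 5.676 m and h_c = 5.676 × 0.978148 = 5.55197 m.
A = ½ × 3.1 × 0.918 = 1.4229 m².
Resultant F = γ·h_c·A = 12.3606 × 5.55197 × 1.4229 = 97.6475 kN.
I_c = b·h³/36 = 3.1 × 0.918³/36 = 0.0666173 m⁴.
Centre of pressure: y_p = y_c + I_c/(y_c·A) = 5.676 + 0.0666173/(5.676 × 1.4229) = 5.676 + 0.00824841 = 5.68425 m along the plane.
The resultant acts 0.306 + 0.00824841 = 0.314248 m (along the plate) below the hinge at the top edge, so the moment about the hinge is M = F × 0.314248 = 97.6475 × 0.314248 = 30.6855 kN·m.

M ≈ 30.69 kN·m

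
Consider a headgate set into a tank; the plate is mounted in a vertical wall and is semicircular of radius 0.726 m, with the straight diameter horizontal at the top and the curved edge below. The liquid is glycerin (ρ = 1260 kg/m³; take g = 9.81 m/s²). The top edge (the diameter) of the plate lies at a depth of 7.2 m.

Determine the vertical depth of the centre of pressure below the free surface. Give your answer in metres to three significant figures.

h_p = 7.51 m

γ = ρg = 1260 × 9.81 / 1000 = 12.3606 kN/m³.
The centroid of a semicircle lies 4r/(3π) = 0.308124 m from the diameter, here below the top edge, so the centroid depth is h_c = 7.2 + 0.308124 = 7.50812 m.
A = πr²/2 = π × 0.726²/2 = 0.827929 m².
Resultant F = γ·h_c·A = 12.3606 × 7.50812 × 0.827929 = 76.8358 kN.
I_c = (π/8 − 8/(9π))·r⁴ = 0.109757 × 0.726⁴ = 0.0304915 m⁴.
Centre of pressure: y_p = y_c + I_c/(y_c·A) = 7.50812 + 0.0304915/(7.50812 × 0.827929) = 7.50812 + 0.00490517 = 7.51303 m along the plane.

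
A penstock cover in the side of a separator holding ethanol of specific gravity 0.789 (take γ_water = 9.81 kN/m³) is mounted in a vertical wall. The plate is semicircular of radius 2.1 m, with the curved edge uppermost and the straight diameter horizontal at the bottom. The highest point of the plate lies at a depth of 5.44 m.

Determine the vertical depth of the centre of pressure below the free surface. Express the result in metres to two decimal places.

γ = 0.789 × 9.81 = 7.74009 kN/m³.
The centroid lies 4r/(3π) = 0.891268 m above the diameter, so r − 4r/(3π) = 2.1 − 0.891268 = 1.20873 m below the topmost point, so the centroid depth is h_c = 5.44 + 1.20873 = 6.64873 m.
A = πr²/2 = π × 2.1²/2 = 6.92721 m².
Resultant F = γ·h_c·A = 7.74009 × 6.64873 × 6.92721 = 356.486 kN.
I_c = (π/8 − 8/(9π))·r⁴ = 0.109757 × 2.1⁴ = 2.13457 m⁴.
Centre of pressure: y_p = y_c + I_c/(y_c·A) = 6.64873 + 2.13457/(6.64873 × 6.92721) = 6.64873 + 0.0463461 = 6.69508 m along the plane.

h_p = 6.70 m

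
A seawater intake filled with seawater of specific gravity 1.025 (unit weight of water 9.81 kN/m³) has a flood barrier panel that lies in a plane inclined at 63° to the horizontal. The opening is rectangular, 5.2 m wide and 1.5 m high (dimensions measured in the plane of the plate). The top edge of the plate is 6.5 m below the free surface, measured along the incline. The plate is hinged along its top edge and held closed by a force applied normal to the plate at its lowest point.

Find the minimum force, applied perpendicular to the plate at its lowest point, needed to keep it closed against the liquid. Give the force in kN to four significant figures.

γ = 1.025 × 9.81 = 10.05525 kN/m³.
Let θ = 63° be the plate's angle to the horizontal; measure y along the incline from where the plane meets the free surface. Vertical depth h = y·sinθ with sinθ = 0.891007.
The centroid lies 1.5/2 = 0.75 m below the top edge, so y_c = 6.5 + 0.75 = 7.25 m and h_c = 7.25 × 0.891007 = 6.4598 m.
A = 5.2 × 1.5 = 7.8 m².
Resultant F = γ·h_c·A = 10.05525 × 6.4598 × 7.8 = 506.648 kN.
I_c = b·h³/12 = 5.2 × 1.5³/12 = 1.4625 m⁴.
Centre of pressure: y_p = y_c + I_c/(y_c·A) = 7.25 + 1.4625/(7.25 × 7.8) = 7.25 + 0.0258621 = 7.27586 m along the plane.
The resultant acts 0.75 + 0.0258621 = 0.775862 m (along the plate) below the hinge at the top edge, so the moment about the hinge is M = F × 0.775862 = 506.648 × 0.775862 = 393.089 kN·m.
A normal force at the bottom, 1.5 m from the hinge, must supply this moment: P = 393.089/1.5 = 262.059 kN.

P ≈ 262.1 kN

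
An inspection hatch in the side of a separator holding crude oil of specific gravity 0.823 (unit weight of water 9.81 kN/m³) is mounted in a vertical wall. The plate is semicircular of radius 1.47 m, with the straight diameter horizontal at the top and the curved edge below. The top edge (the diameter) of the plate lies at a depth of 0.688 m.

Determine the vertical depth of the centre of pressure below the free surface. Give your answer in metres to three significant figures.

γ = 0.823 × 9.81 = 8.07363 kN/m³.
The centroid of a semicircle lies 4r/(3π) = 0.623887 m from the diameter, here below the top edge, so the centroid depth is h_c = 0.688 + 0.623887 = 1.31189 m.
A = πr²/2 = π × 1.47²/2 = 3.39433 m².
Resultant F = γ·h_c·A = 8.07363 × 1.31189 × 3.39433 = 35.9518 kN.
I_c = (π/8 − 8/(9π))·r⁴ = 0.109757 × 1.47⁴ = 0.512509 m⁴.
Centre of pressure: y_p = y_c + I_c/(y_c·A) = 1.31189 + 0.512509/(1.31189 × 3.39433) = 1.31189 + 0.115093 = 1.42698 m along the plane.

h_p = 1.43 m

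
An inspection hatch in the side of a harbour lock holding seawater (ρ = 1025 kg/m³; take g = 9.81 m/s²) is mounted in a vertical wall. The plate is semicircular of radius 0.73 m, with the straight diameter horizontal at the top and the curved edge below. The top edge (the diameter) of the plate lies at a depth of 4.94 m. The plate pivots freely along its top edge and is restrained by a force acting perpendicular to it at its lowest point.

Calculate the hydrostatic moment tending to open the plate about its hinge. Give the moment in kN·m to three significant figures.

M ≈ 14.0 kN·m

γ = ρg = 1025 × 9.81 / 1000 = 10.05525 kN/m³.
The centroid of a semicircle lies 4r/(3π) = 0.309822 m from the diameter, here below the top edge, so the centroid depth is h_c = 4.94 + 0.309822 = 5.24982 m.
A = πr²/2 = π × 0.73²/2 = 0.837077 m².
Resultant F = γ·h_c·A = 10.05525 × 5.24982 × 0.837077 = 44.1878 kN.
I_c = (π/8 − 8/(9π))·r⁴ = 0.109757 × 0.73⁴ = 0.0311691 m⁴.
Centre of pressure: y_p = y_c + I_c/(y_c·A) = 5.24982 + 0.0311691/(5.24982 × 0.837077) = 5.24982 + 0.00709275 = 5.25691 m along the plane.
The resultant acts 0.309822 + 0.00709275 = 0.316915 m (along the plate) below the hinge at the top edge, so the moment about the hinge is M = F × 0.316915 = 44.1878 × 0.316915 = 14.0038 kN·m.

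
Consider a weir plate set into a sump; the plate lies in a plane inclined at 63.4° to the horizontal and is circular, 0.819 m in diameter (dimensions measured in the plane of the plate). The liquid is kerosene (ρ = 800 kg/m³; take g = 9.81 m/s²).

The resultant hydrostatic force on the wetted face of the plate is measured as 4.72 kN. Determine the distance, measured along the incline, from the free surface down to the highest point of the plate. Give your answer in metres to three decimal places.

y_top ≈ 0.867 m

γ = ρg = 800 × 9.81 / 1000 = 7.848 kN/m³.
A = π(0.4095)² = 0.526814 m².
From F = γ·h_c·A, the centroid depth is h_c = 4.72/(7.848 × 0.526814) = 1.14163 m.
Let θ = 63.4° be the plate's angle to the horizontal; measure y along the incline from where the plane meets the free surface. Vertical depth h = y·sinθ with sinθ = 0.894154.
Along the incline, y_c = h_c/sinθ = 1.14163/0.894154 = 1.27677 m.
The centroid is at the centre, 0.4095 m below the top of the plate, so the highest point sits at y_top = 1.27677 − 0.4095 = 0.86727 m along the incline.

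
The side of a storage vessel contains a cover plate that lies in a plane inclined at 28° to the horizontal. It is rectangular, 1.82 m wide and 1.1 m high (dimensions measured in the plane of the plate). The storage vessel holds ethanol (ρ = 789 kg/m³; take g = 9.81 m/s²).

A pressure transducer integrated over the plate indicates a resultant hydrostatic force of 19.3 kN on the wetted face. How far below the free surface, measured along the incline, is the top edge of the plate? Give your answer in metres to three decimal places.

γ = ρg = 789 × 9.81 / 1000 = 7.74009 kN/m³.
A = 1.82 × 1.1 = 2.002 m².
From F = γ·h_c·A, the centroid depth is h_c = 19.3/(7.74009 × 2.002) = 1.24551 m.
Let θ = 28° be the plate's angle to the horizontal; measure y along the incline from where the plane meets the free surface. Vertical depth h = y·sinθ with sinθ = 0.469472.
Along the incline, y_c = h_c/sinθ = 1.24551/0.469472 = 2.653 m.
The centroid lies 1.1/2 = 0.55 m below the top edge, so the top edge sits at y_top = 2.653 − 0.55 = 2.103 m along the incline.

y_top ≈ 2.103 m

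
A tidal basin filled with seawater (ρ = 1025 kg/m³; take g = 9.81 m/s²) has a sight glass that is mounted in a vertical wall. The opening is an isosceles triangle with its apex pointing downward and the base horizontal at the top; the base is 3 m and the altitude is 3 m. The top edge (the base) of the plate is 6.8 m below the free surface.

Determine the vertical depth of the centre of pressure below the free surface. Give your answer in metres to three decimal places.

γ = ρg = 1025 × 9.81 / 1000 = 10.05525 kN/m³.
With the apex down, the centroid sits h/3 = 3/3 = 1 m below the base (the top edge), so the centroid depth is h_c = 6.8 + 1 = 7.8 m.
A = ½ × 3 × 3 = 4.5 m².
Resultant F = γ·h_c·A = 10.05525 × 7.8 × 4.5 = 352.939 kN.
I_c = b·h³/36 = 3 × 3³/36 = 2.25 m⁴.
Centre of pressure: y_p = y_c + I_c/(y_c·A) = 7.8 + 2.25/(7.8 × 4.5) = 7.8 + 0.0641026 = 7.8641 m along the plane.

h_p = 7.864 m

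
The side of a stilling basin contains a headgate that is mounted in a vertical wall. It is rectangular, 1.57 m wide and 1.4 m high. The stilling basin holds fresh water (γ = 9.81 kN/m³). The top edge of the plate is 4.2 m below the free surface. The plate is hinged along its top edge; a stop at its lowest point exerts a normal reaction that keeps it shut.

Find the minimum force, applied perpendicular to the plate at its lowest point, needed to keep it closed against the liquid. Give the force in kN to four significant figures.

P ≈ 55.34 kN

γ = 9.81 kN/m³.
The centroid lies 1.4/2 = 0.7 m below the top edge, so the centroid depth is h_c = 4.2 + 0.7 = 4.9 m.
A = 1.57 × 1.4 = 2.198 m².
Resultant F = γ·h_c·A = 9.81 × 4.9 × 2.198 = 105.656 kN.
I_c = b·h³/12 = 1.57 × 1.4³/12 = 0.359007 m⁴.
Centre of pressure: y_p = y_c + I_c/(y_c·A) = 4.9 + 0.359007/(4.9 × 2.198) = 4.9 + 0.0333334 = 4.93333 m along the plane.
The resultant acts 0.7 + 0.0333334 = 0.733333 m (along the plate) below the hinge at the top edge, so the moment about the hinge is M = F × 0.733333 = 105.656 × 0.733333 = 77.481 kN·m.
A normal force at the bottom, 1.4 m from the hinge, must supply this moment: P = 77.481/1.4 = 55.3436 kN.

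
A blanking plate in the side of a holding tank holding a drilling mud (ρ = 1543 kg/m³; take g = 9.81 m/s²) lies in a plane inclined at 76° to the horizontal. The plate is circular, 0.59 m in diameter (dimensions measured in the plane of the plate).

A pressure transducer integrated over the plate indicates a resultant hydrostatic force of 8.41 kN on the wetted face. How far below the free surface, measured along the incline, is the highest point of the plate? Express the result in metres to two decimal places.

y_top ≈ 1.80 m

γ = ρg = 1543 × 9.81 / 1000 = 15.13683 kN/m³.
A = π(0.295)² = 0.273397 m².
From F = γ·h_c·A, the centroid depth is h_c = 8.41/(15.13683 × 0.273397) = 2.0322 m.
Let θ = 76° be the plate's angle to the horizontal; measure y along the incline from where the plane meets the free surface. Vertical depth h = y·sinθ with sinθ = 0.970296.
Along the incline, y_c = h_c/sinθ = 2.0322/0.970296 = 2.09441 m.
The centroid is at the centre, 0.295 m below the top of the plate, so the highest point sits at y_top = 2.09441 − 0.295 = 1.79941 m along the incline.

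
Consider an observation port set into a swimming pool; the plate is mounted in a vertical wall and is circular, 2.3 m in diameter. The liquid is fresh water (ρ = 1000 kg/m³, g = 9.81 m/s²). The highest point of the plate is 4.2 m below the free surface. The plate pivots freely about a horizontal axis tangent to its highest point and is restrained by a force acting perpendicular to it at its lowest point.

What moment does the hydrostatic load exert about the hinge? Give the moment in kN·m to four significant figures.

γ = ρg = 1000 × 9.81 = 9810 N/m³ = 9.81 kN/m³.
The centroid is at the centre, 1.15 m below the top of the plate, so the centroid depth is h_c = 4.2 + 1.15 = 5.35 m.
A = π(1.15)² = 4.15476 m².
Resultant F = γ·h_c·A = 9.81 × 5.35 × 4.15476 = 218.056 kN.
I_c = πr⁴/4 = π × 1.15⁴/4 = 1.37367 m⁴.
Centre of pressure: y_p = y_c + I_c/(y_c·A) = 5.35 + 1.37367/(5.35 × 4.15476) = 5.35 + 0.0617992 = 5.4118 m along the plane.
The resultant acts 1.15 + 0.0617992 = 1.2118 m (along the plate) below the hinge at the top edge, so the moment about the hinge is M = F × 1.2118 = 218.056 × 1.2118 = 264.24 kN·m.

M ≈ 264.2 kN·m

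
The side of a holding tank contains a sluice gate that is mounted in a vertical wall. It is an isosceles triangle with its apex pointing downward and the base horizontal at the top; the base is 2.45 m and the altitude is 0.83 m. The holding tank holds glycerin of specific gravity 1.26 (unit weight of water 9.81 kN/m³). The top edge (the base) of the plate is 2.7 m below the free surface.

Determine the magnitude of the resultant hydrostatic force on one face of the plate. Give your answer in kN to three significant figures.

F ≈ 37.4 kN

γ = 1.26 × 9.81 = 12.3606 kN/m³.
With the apex down, the centroid sits h/3 = 0.83/3 = 0.276667 m below the base (the top edge), so the centroid depth is h_c = 2.7 + 0.276667 = 2.97667 m.
A = ½ × 2.45 × 0.83 = 1.01675 m².
Resultant F = γ·h_c·A = 12.3606 × 2.97667 × 1.01675 = 37.4097 kN.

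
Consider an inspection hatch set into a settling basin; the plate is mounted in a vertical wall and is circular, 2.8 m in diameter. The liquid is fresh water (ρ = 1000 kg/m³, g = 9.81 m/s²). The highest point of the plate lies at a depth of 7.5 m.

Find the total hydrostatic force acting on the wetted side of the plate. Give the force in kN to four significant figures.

F ≈ 537.6 kN

γ = ρg = 1000 × 9.81 = 9810 N/m³ = 9.81 kN/m³.
The centroid is at the centre, 1.4 m below the top of the plate, so the centroid depth is h_c = 7.5 + 1.4 = 8.9 m.
A = π(1.4)² = 6.15752 m².
Resultant F = γ·h_c·A = 9.81 × 8.9 × 6.15752 = 537.607 kN.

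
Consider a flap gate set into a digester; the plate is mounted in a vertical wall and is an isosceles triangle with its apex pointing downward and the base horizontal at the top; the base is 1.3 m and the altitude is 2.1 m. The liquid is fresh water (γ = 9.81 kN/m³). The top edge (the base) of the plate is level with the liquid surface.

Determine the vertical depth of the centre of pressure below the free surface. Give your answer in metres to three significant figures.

γ = 9.81 kN/m³.
With the apex down, the centroid sits h/3 = 2.1/3 = 0.7 m below the base (the top edge), so the centroid depth is h_c = 0.7 m.
A = ½ × 1.3 × 2.1 = 1.365 m².
Resultant F = γ·h_c·A = 9.81 × 0.7 × 1.365 = 9.37345 kN.
I_c = b·h³/36 = 1.3 × 2.1³/36 = 0.334425 m⁴.
Centre of pressure: y_p = y_c + I_c/(y_c·A) = 0.7 + 0.334425/(0.7 × 1.365) = 0.7 + 0.35 = 1.05 m along the plane.

h_p = 1.05 m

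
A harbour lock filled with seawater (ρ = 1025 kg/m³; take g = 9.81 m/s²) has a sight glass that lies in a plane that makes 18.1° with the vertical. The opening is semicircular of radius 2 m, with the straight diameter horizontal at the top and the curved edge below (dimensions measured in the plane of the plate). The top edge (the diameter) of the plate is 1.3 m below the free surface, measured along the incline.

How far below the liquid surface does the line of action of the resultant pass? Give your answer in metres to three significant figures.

h_p = 2.17 m

γ = ρg = 1025 × 9.81 / 1000 = 10.05525 kN/m³.
The plate makes 18.1° with the vertical, i.e. θ = 90° − 18.1° = 71.9° to the horizontal. Measuring y along the incline from the free-surface line, vertical depth h = y·sinθ with sinθ = 0.950516.
The centroid of a semicircle lies 4r/(3π) = 0.848826 m from the diameter, here below the top edge, so y_c = 1.3 + 0.848826 = 2.14883 m and h_c = 2.14883 × 0.950516 = 2.0425 m.
A = πr²/2 = π × 2²/2 = 6.28319 m².
Resultant F = γ·h_c·A = 10.05525 × 2.0425 × 6.28319 = 129.043 kN.
I_c = (π/8 − 8/(9π))·r⁴ = 0.109757 × 2⁴ = 1.75611 m⁴.
Centre of pressure: y_p = y_c + I_c/(y_c·A) = 2.14883 + 1.75611/(2.14883 × 6.28319) = 2.14883 + 0.130068 = 2.2789 m along the plane.
Vertically, h_p = y_p·sinθ = 2.2789 × 0.950516 = 2.16613 m.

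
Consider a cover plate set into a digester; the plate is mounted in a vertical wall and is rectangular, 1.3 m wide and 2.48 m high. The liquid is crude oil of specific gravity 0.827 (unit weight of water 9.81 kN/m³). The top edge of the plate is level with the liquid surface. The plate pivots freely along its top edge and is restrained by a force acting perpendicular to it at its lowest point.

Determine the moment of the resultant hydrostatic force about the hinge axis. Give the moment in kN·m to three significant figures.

M ≈ 53.6 kN·m

γ = 0.827 × 9.81 = 8.11287 kN/m³.
The centroid lies 2.48/2 = 1.24 m below the top edge, so the centroid depth is h_c = 1.24 m.
A = 1.3 × 2.48 = 3.224 m².
Resultant F = γ·h_c·A = 8.11287 × 1.24 × 3.224 = 32.4333 kN.
I_c = b·h³/12 = 1.3 × 2.48³/12 = 1.65241 m⁴.
Centre of pressure: y_p = y_c + I_c/(y_c·A) = 1.24 + 1.65241/(1.24 × 3.224) = 1.24 + 0.413334 = 1.65333 m along the plane.
The resultant acts 1.24 + 0.413334 = 1.65333 m (along the plate) below the hinge at the top edge, so the moment about the hinge is M = F × 1.65333 = 32.4333 × 1.65333 = 53.6229 kN·m.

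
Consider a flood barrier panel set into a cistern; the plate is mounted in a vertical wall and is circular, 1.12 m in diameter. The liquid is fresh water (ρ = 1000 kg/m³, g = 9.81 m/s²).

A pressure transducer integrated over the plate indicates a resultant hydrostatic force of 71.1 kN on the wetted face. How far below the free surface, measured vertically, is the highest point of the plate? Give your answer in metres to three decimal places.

d_top ≈ 6.797 m

γ = ρg = 1000 × 9.81 = 9810 N/m³ = 9.81 kN/m³.
A = π(0.56)² = 0.985203 m².
From F = γ·h_c·A, the centroid depth is h_c = 71.1/(9.81 × 0.985203) = 7.35656 m.
The centroid is at the centre, 0.56 m below the top of the plate, so the highest point sits at h_top = 7.35656 − 0.56 = 6.79656 m below the surface.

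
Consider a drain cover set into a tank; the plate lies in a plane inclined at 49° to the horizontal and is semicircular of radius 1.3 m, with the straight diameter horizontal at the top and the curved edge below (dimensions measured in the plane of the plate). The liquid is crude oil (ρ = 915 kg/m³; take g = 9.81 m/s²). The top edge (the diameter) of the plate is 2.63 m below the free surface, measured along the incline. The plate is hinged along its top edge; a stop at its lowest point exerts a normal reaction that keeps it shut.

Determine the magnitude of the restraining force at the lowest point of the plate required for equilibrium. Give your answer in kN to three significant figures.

P ≈ 25.9 kN

γ = ρg = 915 × 9.81 / 1000 = 8.97615 kN/m³.
Let θ = 49° be the plate's angle to the horizontal; measure y along the incline from where the plane meets the free surface. Vertical depth h = y·sinθ with sinθ = 0.754710.
The centroid of a semicircle lies 4r/(3π) = 0.551737 m from the diameter, here below the top edge, so y_c = 2.63 + 0.551737 = 3.18174 m and h_c = 3.18174 × 0.754710 = 2.40129 m.
A = πr²/2 = π × 1.3²/2 = 2.65465 m².
Resultant F = γ·h_c·A = 8.97615 × 2.40129 × 2.65465 = 57.2192 kN.
I_c = (π/8 − 8/(9π))·r⁴ = 0.109757 × 1.3⁴ = 0.313477 m⁴.
Centre of pressure: y_p = y_c + I_c/(y_c·A) = 3.18174 + 0.313477/(3.18174 × 2.65465) = 3.18174 + 0.0371137 = 3.21885 m along the plane.
The resultant acts 0.551737 + 0.0371137 = 0.588851 m (along the plate) below the hinge at the top edge, so the moment about the hinge is M = F × 0.588851 = 57.2192 × 0.588851 = 33.6936 kN·m.
A normal force at the bottom, 1.3 m from the hinge, must supply this moment: P = 33.6936/1.3 = 25.9182 kN.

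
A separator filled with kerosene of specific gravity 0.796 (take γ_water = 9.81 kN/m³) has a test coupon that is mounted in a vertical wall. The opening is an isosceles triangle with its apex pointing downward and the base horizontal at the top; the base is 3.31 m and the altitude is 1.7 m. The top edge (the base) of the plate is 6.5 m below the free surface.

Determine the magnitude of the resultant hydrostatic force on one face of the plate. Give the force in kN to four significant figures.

γ = 0.796 × 9.81 = 7.80876 kN/m³.
With the apex down, the centroid sits h/3 = 1.7/3 = 0.566667 m below the base (the top edge), so the centroid depth is h_c = 6.5 + 0.566667 = 7.06667 m.
A = ½ × 3.31 × 1.7 = 2.8135 m².
Resultant F = γ·h_c·A = 7.80876 × 7.06667 × 2.8135 = 155.254 kN.

F ≈ 155.3 kN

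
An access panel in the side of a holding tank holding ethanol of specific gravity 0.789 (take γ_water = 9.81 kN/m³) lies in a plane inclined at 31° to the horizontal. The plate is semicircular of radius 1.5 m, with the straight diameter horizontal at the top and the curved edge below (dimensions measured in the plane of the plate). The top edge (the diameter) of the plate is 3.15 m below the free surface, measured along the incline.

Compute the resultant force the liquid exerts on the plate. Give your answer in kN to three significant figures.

F ≈ 53.4 kN

γ = 0.789 × 9.81 = 7.74009 kN/m³.
Let θ = 31° be the plate's angle to the horizontal; measure y along the incline from where the plane meets the free surface. Vertical depth h = y·sinθ with sinθ = 0.515038.
The centroid of a semicircle lies 4r/(3π) = 0.63662 m from the diameter, here below the top edge, so y_c = 3.15 + 0.63662 = 3.78662 m and h_c = 3.78662 × 0.515038 = 1.95025 m.
A = πr²/2 = π × 1.5²/2 = 3.53429 m².
Resultant F = γ·h_c·A = 7.74009 × 1.95025 × 3.53429 = 53.3505 kN.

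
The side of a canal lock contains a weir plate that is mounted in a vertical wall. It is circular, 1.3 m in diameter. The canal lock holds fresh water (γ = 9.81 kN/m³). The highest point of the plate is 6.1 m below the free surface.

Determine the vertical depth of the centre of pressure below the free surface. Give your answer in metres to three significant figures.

γ = 9.81 kN/m³.
The centroid is at the centre, 0.65 m below the top of the plate, so the centroid depth is h_c = 6.1 + 0.65 = 6.75 m.
A = π(0.65)² = 1.32732 m².
Resultant F = γ·h_c·A = 9.81 × 6.75 × 1.32732 = 87.8918 kN.
I_c = πr⁴/4 = π × 0.65⁴/4 = 0.140198 m⁴.
Centre of pressure: y_p = y_c + I_c/(y_c·A) = 6.75 + 0.140198/(6.75 × 1.32732) = 6.75 + 0.0156481 = 6.76565 m along the plane.

h_p = 6.77 m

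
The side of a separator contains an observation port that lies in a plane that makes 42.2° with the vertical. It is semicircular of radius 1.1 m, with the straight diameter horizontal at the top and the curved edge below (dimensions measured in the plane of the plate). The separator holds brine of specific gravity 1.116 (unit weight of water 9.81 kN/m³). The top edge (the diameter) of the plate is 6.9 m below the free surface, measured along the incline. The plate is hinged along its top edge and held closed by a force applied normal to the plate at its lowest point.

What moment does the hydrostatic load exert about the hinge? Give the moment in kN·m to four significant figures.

M ≈ 54.32 kN·m

γ = 1.116 × 9.81 = 10.94796 kN/m³.
The plate makes 42.2° with the vertical, i.e. θ = 90° − 42.2° = 47.8° to the horizontal. Measuring y along the incline from the free-surface line, vertical depth h = y·sinθ with sinθ = 0.740805.
The centroid of a semicircle lies 4r/(3π) = 0.466854 m from the diameter, here below the top edge, so y_c = 6.9 + 0.466854 = 7.36685 m and h_c = 7.36685 × 0.740805 = 5.4574 m.
A = πr²/2 = π × 1.1²/2 = 1.90066 m².
Resultant F = γ·h_c·A = 10.94796 × 5.4574 × 1.90066 = 113.559 kN.
I_c = (π/8 − 8/(9π))·r⁴ = 0.109757 × 1.1⁴ = 0.160695 m⁴.
Centre of pressure: y_p = y_c + I_c/(y_c·A) = 7.36685 + 0.160695/(7.36685 × 1.90066) = 7.36685 + 0.0114767 = 7.37833 m along the plane.
The resultant acts 0.466854 + 0.0114767 = 0.478331 m (along the plate) below the hinge at the top edge, so the moment about the hinge is M = F × 0.478331 = 113.559 × 0.478331 = 54.3188 kN·m.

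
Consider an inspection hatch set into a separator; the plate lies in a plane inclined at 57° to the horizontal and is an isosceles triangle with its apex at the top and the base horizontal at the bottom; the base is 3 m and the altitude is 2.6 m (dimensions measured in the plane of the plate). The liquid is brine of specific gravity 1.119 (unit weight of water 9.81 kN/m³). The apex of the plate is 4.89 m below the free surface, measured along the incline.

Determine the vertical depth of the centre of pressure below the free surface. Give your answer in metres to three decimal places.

h_p = 5.602 m

γ = 1.119 × 9.81 = 10.97739 kN/m³.
Let θ = 57° be the plate's angle to the horizontal; measure y along the incline from where the plane meets the free surface. Vertical depth h = y·sinθ with sinθ = 0.838671.
With the apex up, the centroid sits 2h/3 = 2 × 2.6/3 = 1.73333 m below the apex, so y_c = 4.89 + 1.73333 = 6.62333 m and h_c = 6.62333 × 0.838671 = 5.55479 m.
A = ½ × 3 × 2.6 = 3.9 m².
Resultant F = γ·h_c·A = 10.97739 × 5.55479 × 3.9 = 237.811 kN.
I_c = b·h³/36 = 3 × 2.6³/36 = 1.46467 m⁴.
Centre of pressure: y_p = y_c + I_c/(y_c·A) = 6.62333 + 1.46467/(6.62333 × 3.9) = 6.62333 + 0.0567021 = 6.68003 m along the plane.
Vertically, h_p = y_p·sinθ = 6.68003 × 0.838671 = 5.60235 m.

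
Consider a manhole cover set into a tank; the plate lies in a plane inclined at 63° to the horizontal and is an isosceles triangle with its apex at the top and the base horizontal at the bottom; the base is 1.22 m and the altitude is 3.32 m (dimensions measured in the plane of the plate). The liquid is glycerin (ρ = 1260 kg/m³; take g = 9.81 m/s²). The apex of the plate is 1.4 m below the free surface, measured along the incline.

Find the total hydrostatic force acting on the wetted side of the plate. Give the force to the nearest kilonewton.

γ = ρg = 1260 × 9.81 / 1000 = 12.3606 kN/m³.
Let θ = 63° be the plate's angle to the horizontal; measure y along the incline from where the plane meets the free surface. Vertical depth h = y·sinθ with sinθ = 0.891007.
With the apex up, the centroid sits 2h/3 = 2 × 3.32/3 = 2.21333 m below the apex, so y_c = 1.4 + 2.21333 = 3.61333 m and h_c = 3.61333 × 0.891007 = 3.2195 m.
A = ½ × 1.22 × 3.32 = 2.0252 m².
Resultant F = γ·h_c·A = 12.3606 × 3.2195 × 2.0252 = 80.5927 kN.

F ≈ 81 kN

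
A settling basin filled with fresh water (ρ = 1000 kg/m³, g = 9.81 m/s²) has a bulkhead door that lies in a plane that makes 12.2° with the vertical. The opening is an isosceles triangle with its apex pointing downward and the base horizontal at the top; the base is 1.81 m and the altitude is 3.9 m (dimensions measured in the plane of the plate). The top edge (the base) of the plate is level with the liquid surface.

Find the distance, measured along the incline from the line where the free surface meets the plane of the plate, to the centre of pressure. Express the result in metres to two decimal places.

y_p = 1.95 m

γ = ρg = 1000 × 9.81 = 9810 N/m³ = 9.81 kN/m³.
The plate makes 12.2° with the vertical, i.e. θ = 90° − 12.2° = 77.8° to the horizontal. Measuring y along the incline from the free-surface line, vertical depth h = y·sinθ with sinθ = 0.977416.
With the apex down, the centroid sits h/3 = 3.9/3 = 1.3 m below the base (the top edge), so y_c = 1.3 m and h_c = 1.3 × 0.977416 = 1.27064 m.
A = ½ × 1.81 × 3.9 = 3.5295 m².
Resultant F = γ·h_c·A = 9.81 × 1.27064 × 3.5295 = 43.9951 kN.
I_c = b·h³/36 = 1.81 × 3.9³/36 = 2.98243 m⁴.
Centre of pressure: y_p = y_c + I_c/(y_c·A) = 1.3 + 2.98243/(1.3 × 3.5295) = 1.3 + 0.650001 = 1.95 m along the plane.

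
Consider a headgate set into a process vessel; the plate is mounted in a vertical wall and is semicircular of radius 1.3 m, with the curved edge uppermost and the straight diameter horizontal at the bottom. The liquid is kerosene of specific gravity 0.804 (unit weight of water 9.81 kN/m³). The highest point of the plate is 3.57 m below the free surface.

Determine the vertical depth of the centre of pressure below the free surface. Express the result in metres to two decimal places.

h_p = 4.35 m

γ = 0.804 × 9.81 = 7.88724 kN/m³.
The centroid lies 4r/(3π) = 0.551737 m above the diameter, so r − 4r/(3π) = 1.3 − 0.551737 = 0.748263 m below the topmost point, so the centroid depth is h_c = 3.57 + 0.748263 = 4.31826 m.
A = πr²/2 = π × 1.3²/2 = 2.65465 m².
Resultant F = γ·h_c·A = 7.88724 × 4.31826 × 2.65465 = 90.4151 kN.
I_c = (π/8 − 8/(9π))·r⁴ = 0.109757 × 1.3⁴ = 0.313477 m⁴.
Centre of pressure: y_p = y_c + I_c/(y_c·A) = 4.31826 + 0.313477/(4.31826 × 2.65465) = 4.31826 + 0.0273457 = 4.34561 m along the plane.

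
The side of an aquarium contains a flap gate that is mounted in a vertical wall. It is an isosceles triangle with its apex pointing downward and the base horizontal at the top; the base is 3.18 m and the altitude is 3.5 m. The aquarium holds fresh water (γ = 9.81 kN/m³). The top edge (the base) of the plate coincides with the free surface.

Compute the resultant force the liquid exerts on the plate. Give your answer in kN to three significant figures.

F ≈ 63.7 kN

γ = 9.81 kN/m³.
With the apex down, the centroid sits h/3 = 3.5/3 = 1.16667 m below the base (the top edge), so the centroid depth is h_c = 1.16667 m.
A = ½ × 3.18 × 3.5 = 5.565 m².
Resultant F = γ·h_c·A = 9.81 × 1.16667 × 5.565 = 63.6916 kN.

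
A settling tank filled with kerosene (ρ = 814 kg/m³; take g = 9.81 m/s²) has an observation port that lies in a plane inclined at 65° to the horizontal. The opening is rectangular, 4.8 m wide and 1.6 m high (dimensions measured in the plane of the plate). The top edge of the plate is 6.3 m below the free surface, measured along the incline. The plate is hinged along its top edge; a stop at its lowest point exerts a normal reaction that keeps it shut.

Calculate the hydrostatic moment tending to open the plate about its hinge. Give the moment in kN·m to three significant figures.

γ = ρg = 814 × 9.81 / 1000 = 7.98534 kN/m³.
Let θ = 65° be the plate's angle to the horizontal; measure y along the incline from where the plane meets the free surface. Vertical depth h = y·sinθ with sinθ = 0.906308.
The centroid lies 1.6/2 = 0.8 m below the top edge, so y_c = 6.3 + 0.8 = 7.1 m and h_c = 7.1 × 0.906308 = 6.43479 m.
A = 4.8 × 1.6 = 7.68 m².
Resultant F = γ·h_c·A = 7.98534 × 6.43479 × 7.68 = 394.629 kN.
I_c = b·h³/12 = 4.8 × 1.6³/12 = 1.6384 m⁴.
Centre of pressure: y_p = y_c + I_c/(y_c·A) = 7.1 + 1.6384/(7.1 × 7.68) = 7.1 + 0.0300469 = 7.13005 m along the plane.
The resultant acts 0.8 + 0.0300469 = 0.830047 m (along the plate) below the hinge at the top edge, so the moment about the hinge is M = F × 0.830047 = 394.629 × 0.830047 = 327.561 kN·m.

M ≈ 328 kN·m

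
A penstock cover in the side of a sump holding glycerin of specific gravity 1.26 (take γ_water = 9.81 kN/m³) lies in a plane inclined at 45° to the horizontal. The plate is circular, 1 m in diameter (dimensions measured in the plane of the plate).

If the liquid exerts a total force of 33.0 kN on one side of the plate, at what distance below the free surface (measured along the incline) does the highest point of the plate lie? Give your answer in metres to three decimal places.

γ = 1.26 × 9.81 = 12.3606 kN/m³.
A = π(0.5)² = 0.785398 m².
From F = γ·h_c·A, the centroid depth is h_c = 33.0/(12.3606 × 0.785398) = 3.39926 m.
Let θ = 45° be the plate's angle to the horizontal; measure y along the incline from where the plane meets the free surface. Vertical depth h = y·sinθ with sinθ = 0.707107.
Along the incline, y_c = h_c/sinθ = 3.39926/0.707107 = 4.80728 m.
The centroid is at the centre, 0.5 m below the top of the plate, so the highest point sits at y_top = 4.80728 − 0.5 = 4.30728 m along the incline.

y_top ≈ 4.307 m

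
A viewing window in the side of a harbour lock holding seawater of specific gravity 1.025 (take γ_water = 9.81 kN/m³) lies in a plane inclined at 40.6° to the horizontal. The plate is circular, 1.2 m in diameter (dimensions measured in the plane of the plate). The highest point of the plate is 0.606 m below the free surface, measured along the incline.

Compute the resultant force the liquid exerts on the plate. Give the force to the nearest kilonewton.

γ = 1.025 × 9.81 = 10.05525 kN/m³.
Let θ = 40.6° be the plate's angle to the horizontal; measure y along the incline from where the plane meets the free surface. Vertical depth h = y·sinθ with sinθ = 0.650774.
The centroid is at the centre, 0.6 m below the top of the plate, so y_c = 0.606 + 0.6 = 1.206 m and h_c = 1.206 × 0.650774 = 0.784833 m.
A = π(0.6)² = 1.13097 m².
Resultant F = γ·h_c·A = 10.05525 × 0.784833 × 1.13097 = 8.92527 kN.

F ≈ 9 kN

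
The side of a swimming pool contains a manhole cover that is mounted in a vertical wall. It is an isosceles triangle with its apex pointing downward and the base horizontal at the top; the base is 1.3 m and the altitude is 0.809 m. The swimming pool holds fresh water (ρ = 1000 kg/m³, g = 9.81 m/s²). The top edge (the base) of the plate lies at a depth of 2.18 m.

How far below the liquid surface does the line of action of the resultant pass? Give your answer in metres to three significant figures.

h_p = 2.46 m

γ = ρg = 1000 × 9.81 = 9810 N/m³ = 9.81 kN/m³.
With the apex down, the centroid sits h/3 = 0.809/3 = 0.269667 m below the base (the top edge), so the centroid depth is h_c = 2.18 + 0.269667 = 2.44967 m.
A = ½ × 1.3 × 0.809 = 0.52585 m².
Resultant F = γ·h_c·A = 9.81 × 2.44967 × 0.52585 = 12.6368 kN.
I_c = b·h³/36 = 1.3 × 0.809³/36 = 0.0191199 m⁴.
Centre of pressure: y_p = y_c + I_c/(y_c·A) = 2.44967 + 0.0191199/(2.44967 × 0.52585) = 2.44967 + 0.0148428 = 2.46451 m along the plane.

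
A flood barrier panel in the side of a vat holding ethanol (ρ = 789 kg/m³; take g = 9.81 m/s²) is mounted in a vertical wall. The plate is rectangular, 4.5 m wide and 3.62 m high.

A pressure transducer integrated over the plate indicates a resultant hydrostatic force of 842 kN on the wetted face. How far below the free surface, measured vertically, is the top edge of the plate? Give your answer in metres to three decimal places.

γ = ρg = 789 × 9.81 / 1000 = 7.74009 kN/m³.
A = 4.5 × 3.62 = 16.29 m².
From F = γ·h_c·A, the centroid depth is h_c = 842/(7.74009 × 16.29) = 6.67798 m.
The centroid lies 3.62/2 = 1.81 m below the top edge, so the top edge sits at h_top = 6.67798 − 1.81 = 4.86798 m below the surface.

d_top ≈ 4.868 m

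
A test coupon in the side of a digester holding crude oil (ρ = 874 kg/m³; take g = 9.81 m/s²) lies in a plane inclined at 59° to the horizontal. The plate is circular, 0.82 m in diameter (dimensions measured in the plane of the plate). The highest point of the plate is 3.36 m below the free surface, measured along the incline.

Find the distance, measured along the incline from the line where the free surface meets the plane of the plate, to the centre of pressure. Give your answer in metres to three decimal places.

γ = ρg = 874 × 9.81 / 1000 = 8.57394 kN/m³.
Let θ = 59° be the plate's angle to the horizontal; measure y along the incline from where the plane meets the free surface. Vertical depth h = y·sinθ with sinθ = 0.857167.
The centroid is at the centre, 0.41 m below the top of the plate, so y_c = 3.36 + 0.41 = 3.77 m and h_c = 3.77 × 0.857167 = 3.23152 m.
A = π(0.41)² = 0.528102 m².
Resultant F = γ·h_c·A = 8.57394 × 3.23152 × 0.528102 = 14.632 kN.
I_c = πr⁴/4 = π × 0.41⁴/4 = 0.0221935 m⁴.
Centre of pressure: y_p = y_c + I_c/(y_c·A) = 3.77 + 0.0221935/(3.77 × 0.528102) = 3.77 + 0.0111472 = 3.78115 m along the plane.

y_p = 3.781 m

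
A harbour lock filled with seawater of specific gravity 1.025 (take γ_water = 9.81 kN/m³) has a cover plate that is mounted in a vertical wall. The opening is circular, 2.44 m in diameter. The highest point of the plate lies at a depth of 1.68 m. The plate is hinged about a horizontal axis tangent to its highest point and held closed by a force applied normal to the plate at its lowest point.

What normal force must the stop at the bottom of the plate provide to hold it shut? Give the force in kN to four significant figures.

P ≈ 75.35 kN

γ = 1.025 × 9.81 = 10.05525 kN/m³.
The centroid is at the centre, 1.22 m below the top of the plate, so the centroid depth is h_c = 1.68 + 1.22 = 2.9 m.
A = π(1.22)² = 4.67595 m².
Resultant F = γ·h_c·A = 10.05525 × 2.9 × 4.67595 = 136.352 kN.
I_c = πr⁴/4 = π × 1.22⁴/4 = 1.73992 m⁴.
Centre of pressure: y_p = y_c + I_c/(y_c·A) = 2.9 + 1.73992/(2.9 × 4.67595) = 2.9 + 0.12831 = 3.02831 m along the plane.
The resultant acts 1.22 + 0.12831 = 1.34831 m (along the plate) below the hinge at the top edge, so the moment about the hinge is M = F × 1.34831 = 136.352 × 1.34831 = 183.845 kN·m.
A normal force at the bottom, 2.44 m from the hinge, must supply this moment: P = 183.845/2.44 = 75.3463 kN.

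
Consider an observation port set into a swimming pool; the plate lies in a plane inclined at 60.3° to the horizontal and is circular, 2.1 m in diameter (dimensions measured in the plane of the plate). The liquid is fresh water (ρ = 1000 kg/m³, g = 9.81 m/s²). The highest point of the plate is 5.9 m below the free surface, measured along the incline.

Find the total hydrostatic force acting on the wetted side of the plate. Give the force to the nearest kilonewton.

γ = ρg = 1000 × 9.81 = 9810 N/m³ = 9.81 kN/m³.
Let θ = 60.3° be the plate's angle to the horizontal; measure y along the incline from where the plane meets the free surface. Vertical depth h = y·sinθ with sinθ = 0.868632.
The centroid is at the centre, 1.05 m below the top of the plate, so y_c = 5.9 + 1.05 = 6.95 m and h_c = 6.95 × 0.868632 = 6.03699 m.
A = π(1.05)² = 3.46361 m².
Resultant F = γ·h_c·A = 9.81 × 6.03699 × 3.46361 = 205.125 kN.

F ≈ 205 kN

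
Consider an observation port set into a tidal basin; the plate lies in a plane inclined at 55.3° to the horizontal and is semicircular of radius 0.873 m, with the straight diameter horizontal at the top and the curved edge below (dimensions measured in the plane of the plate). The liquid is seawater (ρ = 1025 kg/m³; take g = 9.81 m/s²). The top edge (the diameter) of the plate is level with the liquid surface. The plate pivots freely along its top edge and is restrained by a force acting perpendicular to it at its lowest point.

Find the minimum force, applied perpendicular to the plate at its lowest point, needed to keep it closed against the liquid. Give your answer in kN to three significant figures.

γ = ρg = 1025 × 9.81 / 1000 = 10.05525 kN/m³.
Let θ = 55.3° be the plate's angle to the horizontal; measure y along the incline from where the plane meets the free surface. Vertical depth h = y·sinθ with sinθ = 0.822144.
The centroid of a semicircle lies 4r/(3π) = 0.370513 m from the diameter, here below the top edge, so y_c = 0.370513 m and h_c = 0.370513 × 0.822144 = 0.304615 m.
A = πr²/2 = π × 0.873²/2 = 1.19715 m².
Resultant F = γ·h_c·A = 10.05525 × 0.304615 × 1.19715 = 3.66685 kN.
I_c = (π/8 − 8/(9π))·r⁴ = 0.109757 × 0.873⁴ = 0.0637513 m⁴.
Centre of pressure: y_p = y_c + I_c/(y_c·A) = 0.370513 + 0.0637513/(0.370513 × 1.19715) = 0.370513 + 0.143727 = 0.51424 m along the plane.
The resultant acts 0.370513 + 0.143727 = 0.51424 m (along the plate) below the hinge at the top edge, so the moment about the hinge is M = F × 0.51424 = 3.66685 × 0.51424 = 1.88564 kN·m.
A normal force at the bottom, 0.873 m from the hinge, must supply this moment: P = 1.88564/0.873 = 2.15995 kN.

P ≈ 2.16 kN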